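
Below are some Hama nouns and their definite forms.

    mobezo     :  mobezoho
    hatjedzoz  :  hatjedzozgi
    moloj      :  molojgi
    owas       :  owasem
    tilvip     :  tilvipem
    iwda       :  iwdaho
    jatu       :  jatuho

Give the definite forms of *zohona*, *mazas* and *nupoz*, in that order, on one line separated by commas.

The pattern is voicing of the final sound: -em when the stem ends in a voiceless consonant (*owas*, *tilvip*); -gi when the stem ends in a voiced consonant (*hatjedzoz*, *moloj*); -ho when the stem ends in a vowel (*mobezo*, *iwda*, *jatu*).
*zohona*: final sound = /a/, a vowel → -ho → *zohonaho*.
*mazas* — final sound /s/ (a voiceless consonant) → -em → *mazasem*.
The final sound of *nupoz* is /z/, which is a voiced consonant, so the suffix is -gi, giving *nupozgi*.

zohonaho, mazasem, nupozgi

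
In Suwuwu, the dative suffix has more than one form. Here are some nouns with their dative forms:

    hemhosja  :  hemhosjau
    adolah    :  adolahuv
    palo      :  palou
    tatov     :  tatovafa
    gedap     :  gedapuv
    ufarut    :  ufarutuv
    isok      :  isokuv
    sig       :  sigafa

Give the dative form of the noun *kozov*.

kozovafa

Looking at the final sound of each stem: -uv when the stem ends in a voiceless consonant (*adolah*, *gedap*, *ufarut*, *isok*); -afa when the stem ends in a voiced consonant (*tatov*, *sig*); -u when the stem ends in a vowel (*hemhosja*, *palo*).
The final sound of *kozov* is /v/, which is a voiced consonant, so the suffix is -afa, giving *kozovafa*.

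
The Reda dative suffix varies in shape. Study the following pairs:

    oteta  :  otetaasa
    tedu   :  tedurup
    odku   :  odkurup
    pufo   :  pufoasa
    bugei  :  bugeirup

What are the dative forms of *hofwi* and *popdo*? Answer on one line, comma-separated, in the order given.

The suffix is conditioned by the last vowel: -rup when the last vowel of the stem is a high vowel (*tedu*, *odku*, *bugei*); -asa when the last vowel of the stem is a non-high vowel (*oteta*, *pufo*).
Since the last vowel of *hofwi* is /i/ (a high vowel), it takes -rup, giving *hofwirup*.
*popdo* — last vowel /o/ (a non-high vowel) → -asa → *popdoasa*.

hofwirup, popdoasa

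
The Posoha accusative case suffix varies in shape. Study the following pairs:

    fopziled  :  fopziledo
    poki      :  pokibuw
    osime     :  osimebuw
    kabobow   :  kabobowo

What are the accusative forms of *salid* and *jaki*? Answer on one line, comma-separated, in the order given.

Looking at the final sound of each stem: -o when the stem ends in a consonant (*fopziled*, *kabobow*); -buw when the stem ends in a vowel (*poki*, *osime*).
The final sound of *salid* is /d/, which is a consonant, so the suffix is -o, giving *salido*.
*jaki* — final sound /i/ (a vowel) → -buw → *jakibuw*.

salido, jakibuw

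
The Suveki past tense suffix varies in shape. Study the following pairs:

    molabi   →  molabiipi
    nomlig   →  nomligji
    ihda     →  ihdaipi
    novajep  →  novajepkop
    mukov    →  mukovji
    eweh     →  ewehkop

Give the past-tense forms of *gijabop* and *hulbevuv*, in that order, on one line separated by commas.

gijabopkop, hulbevuvji

The suffix is conditioned by the final sound: -kop when the stem ends in a voiceless consonant (*novajep*, *eweh*); -ji when the stem ends in a voiced consonant (*nomlig*, *mukov*); -ipi when the stem ends in a vowel (*molabi*, *ihda*).
The final sound of *gijabop* is /p/, which is a voiceless consonant, so the suffix is -kop, giving *gijabopkop*.
Since the final sound of *hulbevuv* is /v/ (a voiced consonant), it takes -ji, giving *hulbevuvji*.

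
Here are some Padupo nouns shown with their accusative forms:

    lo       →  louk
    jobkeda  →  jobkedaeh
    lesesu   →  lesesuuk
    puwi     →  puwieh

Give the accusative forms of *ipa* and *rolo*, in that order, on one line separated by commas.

The suffix is conditioned by the last vowel: -uk when the last vowel of the stem is a rounded vowel (*lo*, *lesesu*); -eh when the last vowel of the stem is an unrounded vowel (*jobkeda*, *puwi*).
Since the last vowel of *ipa* is /a/ (an unrounded vowel), it takes -eh, giving *ipaeh*.
*rolo* — last vowel /o/ (a rounded vowel) → -uk → *rolouk*.

ipaeh, rolouk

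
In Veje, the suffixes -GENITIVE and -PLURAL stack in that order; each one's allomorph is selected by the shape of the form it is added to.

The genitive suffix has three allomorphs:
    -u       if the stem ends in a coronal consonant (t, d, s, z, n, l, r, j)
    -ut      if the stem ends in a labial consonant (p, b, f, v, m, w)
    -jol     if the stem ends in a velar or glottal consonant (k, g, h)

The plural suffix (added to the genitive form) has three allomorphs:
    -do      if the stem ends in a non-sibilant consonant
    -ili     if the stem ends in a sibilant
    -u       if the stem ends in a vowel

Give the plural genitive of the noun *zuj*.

zujuu

*zuj* — final consonant /j/ (coronal) → -u → *zuju*.
The final sound of the genitive form *zuju* is /u/, which is a vowel, so the plural suffix is -u, giving *zujuu*.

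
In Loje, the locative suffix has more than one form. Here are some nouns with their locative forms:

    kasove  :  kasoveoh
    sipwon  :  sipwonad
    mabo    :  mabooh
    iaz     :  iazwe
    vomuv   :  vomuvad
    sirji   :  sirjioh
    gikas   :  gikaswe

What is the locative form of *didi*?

The alternation tracks the final sound of the stem — -we when the stem ends in a sibilant (*iaz*, *gikas*); -ad when the stem ends in a non-sibilant consonant (*sipwon*, *vomuv*); -oh when the stem ends in a vowel (*kasove*, *mabo*, *sirji*).
*didi*: final sound = /i/, a vowel → -oh → *didioh*.

didioh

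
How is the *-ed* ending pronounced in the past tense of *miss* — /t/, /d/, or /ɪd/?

/t/

The stem *miss* ends in a voiceless consonant other than /t/.
The -ed suffix is realized as /ɪd/ after /t, d/; as /t/ after other voiceless consonants; and as /d/ after other voiced sounds.
So -ed on *miss* is pronounced /t/.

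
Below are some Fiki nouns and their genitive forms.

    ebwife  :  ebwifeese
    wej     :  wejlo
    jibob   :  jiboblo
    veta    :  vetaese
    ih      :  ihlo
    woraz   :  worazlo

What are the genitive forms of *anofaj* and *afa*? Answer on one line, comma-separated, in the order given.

anofajlo, afaese

The suffix is conditioned by the final sound: -lo when the stem ends in a consonant (*wej*, *jibob*, *ih*, *woraz*); -ese when the stem ends in a vowel (*ebwife*, *veta*).
Since the final sound of *anofaj* is /j/ (a consonant), it takes -lo, giving *anofajlo*.
*afa* — final sound /a/ (a vowel) → -ese → *afaese*.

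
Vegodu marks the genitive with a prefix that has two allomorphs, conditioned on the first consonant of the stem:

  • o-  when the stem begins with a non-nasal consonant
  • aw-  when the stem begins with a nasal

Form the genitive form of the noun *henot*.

Since the first consonant of *henot* is /h/ (non-nasal), it takes o-, giving *ohenot*.

ohenot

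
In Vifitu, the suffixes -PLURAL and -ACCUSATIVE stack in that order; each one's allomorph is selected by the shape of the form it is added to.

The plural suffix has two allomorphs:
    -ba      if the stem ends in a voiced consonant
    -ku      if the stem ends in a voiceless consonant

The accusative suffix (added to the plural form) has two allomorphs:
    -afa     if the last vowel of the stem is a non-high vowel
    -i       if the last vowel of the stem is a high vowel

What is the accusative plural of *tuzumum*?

tuzumumbaafa

*tuzumum* — final consonant /m/ (voiced) → -ba → *tuzumumba*.
The plural form *tuzumumba*: last vowel = /a/, a non-high vowel → -afa → *tuzumumbaafa*.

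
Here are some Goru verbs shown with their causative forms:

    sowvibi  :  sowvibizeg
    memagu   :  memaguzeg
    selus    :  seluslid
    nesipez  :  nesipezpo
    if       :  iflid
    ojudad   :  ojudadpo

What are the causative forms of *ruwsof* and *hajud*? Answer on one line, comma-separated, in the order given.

Looking at the final sound of each stem: -lid when the stem ends in a voiceless consonant (*selus*, *if*); -po when the stem ends in a voiced consonant (*nesipez*, *ojudad*); -zeg when the stem ends in a vowel (*sowvibi*, *memagu*).
The final sound of *ruwsof* is /f/, which is a voiceless consonant, so the suffix is -lid, giving *ruwsoflid*.
*hajud*: final sound = /d/, a voiced consonant → -po → *hajudpo*.

ruwsoflid, hajudpo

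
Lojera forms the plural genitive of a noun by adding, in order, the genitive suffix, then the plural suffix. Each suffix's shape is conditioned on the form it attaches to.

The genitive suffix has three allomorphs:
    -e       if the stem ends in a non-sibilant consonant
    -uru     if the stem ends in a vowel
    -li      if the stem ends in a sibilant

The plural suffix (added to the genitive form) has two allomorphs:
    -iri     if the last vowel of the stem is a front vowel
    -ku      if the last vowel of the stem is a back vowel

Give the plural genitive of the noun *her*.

The final sound of *her* is /r/, which is a non-sibilant consonant, so the genitive suffix is -e, giving *here*.
The genitive form *here* — last vowel /e/ (a front vowel) → -iri → *hereiri*.

hereiri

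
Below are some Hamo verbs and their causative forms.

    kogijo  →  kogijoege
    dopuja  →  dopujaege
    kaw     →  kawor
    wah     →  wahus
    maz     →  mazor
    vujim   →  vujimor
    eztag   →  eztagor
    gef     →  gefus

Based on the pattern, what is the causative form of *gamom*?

gamomor

The pattern is voicing of the final sound: -us when the stem ends in a voiceless consonant (*wah*, *gef*); -or when the stem ends in a voiced consonant (*kaw*, *maz*, *vujim*, *eztag*); -ege when the stem ends in a vowel (*kogijo*, *dopuja*).
*gamom*: final sound = /m/, a voiced consonant → -or → *gamomor*.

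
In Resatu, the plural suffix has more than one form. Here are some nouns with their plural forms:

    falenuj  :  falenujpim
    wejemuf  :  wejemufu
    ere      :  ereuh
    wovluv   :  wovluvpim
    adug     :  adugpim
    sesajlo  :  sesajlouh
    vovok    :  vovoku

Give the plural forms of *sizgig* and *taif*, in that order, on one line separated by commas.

The pattern is voicing of the final sound: -u when the stem ends in a voiceless consonant (*wejemuf*, *vovok*); -pim when the stem ends in a voiced consonant (*falenuj*, *wovluv*, *adug*); -uh when the stem ends in a vowel (*ere*, *sesajlo*).
*sizgig* — final sound /g/ (a voiced consonant) → -pim → *sizgigpim*.
*taif* — final sound /f/ (a voiceless consonant) → -u → *taifu*.

sizgigpim, taifu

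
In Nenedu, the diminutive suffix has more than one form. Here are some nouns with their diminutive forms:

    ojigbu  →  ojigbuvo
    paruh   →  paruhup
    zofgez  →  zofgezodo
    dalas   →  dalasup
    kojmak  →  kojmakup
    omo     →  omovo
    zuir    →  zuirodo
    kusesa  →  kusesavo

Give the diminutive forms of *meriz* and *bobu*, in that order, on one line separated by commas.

merizodo, bobuvo

The suffix is conditioned by the final sound: -up when the stem ends in a voiceless consonant (*paruh*, *dalas*, *kojmak*); -odo when the stem ends in a voiced consonant (*zofgez*, *zuir*); -vo when the stem ends in a vowel (*ojigbu*, *omo*, *kusesa*).
*meriz* — final sound /z/ (a voiced consonant) → -odo → *merizodo*.
Since the final sound of *bobu* is /u/ (a vowel), it takes -vo, giving *bobuvo*.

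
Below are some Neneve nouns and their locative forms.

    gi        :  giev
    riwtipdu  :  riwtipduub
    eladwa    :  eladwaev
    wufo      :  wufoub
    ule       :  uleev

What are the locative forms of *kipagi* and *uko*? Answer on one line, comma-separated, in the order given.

kipagiev, ukoub

Looking at the last vowel of each stem: -ub when the last vowel of the stem is a rounded vowel (*riwtipdu*, *wufo*); -ev when the last vowel of the stem is an unrounded vowel (*gi*, *eladwa*, *ule*).
*kipagi* — last vowel /i/ (an unrounded vowel) → -ev → *kipagiev*.
*uko* — last vowel /o/ (a rounded vowel) → -ub → *ukoub*.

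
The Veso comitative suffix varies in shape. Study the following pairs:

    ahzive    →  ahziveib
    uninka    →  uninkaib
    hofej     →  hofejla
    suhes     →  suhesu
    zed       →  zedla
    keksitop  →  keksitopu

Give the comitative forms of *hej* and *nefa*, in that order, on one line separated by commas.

The alternation tracks the final sound of the stem — -u when the stem ends in a voiceless consonant (*suhes*, *keksitop*); -la when the stem ends in a voiced consonant (*hofej*, *zed*); -ib when the stem ends in a vowel (*ahzive*, *uninka*).
*hej*: final sound = /j/, a voiced consonant → -la → *hejla*.
Since the final sound of *nefa* is /a/ (a vowel), it takes -ib, giving *nefaib*.

hejla, nefaib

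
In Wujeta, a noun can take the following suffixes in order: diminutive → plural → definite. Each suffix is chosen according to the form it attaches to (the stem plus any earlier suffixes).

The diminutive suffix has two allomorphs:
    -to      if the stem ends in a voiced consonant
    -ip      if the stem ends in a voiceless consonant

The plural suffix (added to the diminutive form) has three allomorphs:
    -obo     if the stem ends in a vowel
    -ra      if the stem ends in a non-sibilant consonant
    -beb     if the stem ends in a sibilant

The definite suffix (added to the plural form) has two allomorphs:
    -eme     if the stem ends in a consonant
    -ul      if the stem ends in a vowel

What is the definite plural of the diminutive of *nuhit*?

*nuhit*: final consonant = /t/, voiceless → -ip → *nuhitip*.
Since the final sound of the diminutive form *nuhitip* is /p/ (a non-sibilant consonant), it takes -ra, giving *nuhitipra*.
The plural form *nuhitipra* — final sound /a/ (a vowel) → -ul → *nuhitipraul*.

nuhitipraul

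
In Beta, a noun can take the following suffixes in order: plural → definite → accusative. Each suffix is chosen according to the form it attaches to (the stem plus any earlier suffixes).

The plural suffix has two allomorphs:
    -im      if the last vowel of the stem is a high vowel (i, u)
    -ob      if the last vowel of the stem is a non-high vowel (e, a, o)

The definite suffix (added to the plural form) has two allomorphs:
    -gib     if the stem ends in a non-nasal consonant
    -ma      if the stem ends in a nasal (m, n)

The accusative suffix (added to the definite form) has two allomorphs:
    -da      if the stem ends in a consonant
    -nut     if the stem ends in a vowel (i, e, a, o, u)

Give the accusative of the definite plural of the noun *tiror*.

tirorobgibda

Since the last vowel of *tiror* is /o/ (a non-high vowel), it takes -ob, giving *tirorob*.
The plural form *tirorob* — final consonant /b/ (non-nasal) → -gib → *tirorobgib*.
The definite form *tirorobgib*: final sound = /b/, a consonant → -da → *tirorobgibda*.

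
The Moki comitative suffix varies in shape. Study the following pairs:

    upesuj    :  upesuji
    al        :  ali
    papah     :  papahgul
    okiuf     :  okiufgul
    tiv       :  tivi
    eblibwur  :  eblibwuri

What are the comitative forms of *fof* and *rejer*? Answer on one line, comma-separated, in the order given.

fofgul, rejeri

Looking at the final consonant of each stem: -gul when the stem ends in a voiceless consonant (*papah*, *okiuf*); -i when the stem ends in a voiced consonant (*upesuj*, *al*, *tiv*, *eblibwur*).
The final consonant of *fof* is /f/, which is voiceless, so the suffix is -gul, giving *fofgul*.
*rejer*: final consonant = /r/, voiced → -i → *rejeri*.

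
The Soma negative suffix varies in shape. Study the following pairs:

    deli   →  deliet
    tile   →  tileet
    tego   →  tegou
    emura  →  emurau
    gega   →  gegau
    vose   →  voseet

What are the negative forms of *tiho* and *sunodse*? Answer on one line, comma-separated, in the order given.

tihou, sunodseet

Looking at the last vowel of each stem: -et when the last vowel of the stem is a front vowel (*deli*, *tile*, *vose*); -u when the last vowel of the stem is a back vowel (*tego*, *emura*, *gega*).
*tiho* — last vowel /o/ (a back vowel) → -u → *tihou*.
*sunodse* — last vowel /e/ (a front vowel) → -et → *sunodseet*.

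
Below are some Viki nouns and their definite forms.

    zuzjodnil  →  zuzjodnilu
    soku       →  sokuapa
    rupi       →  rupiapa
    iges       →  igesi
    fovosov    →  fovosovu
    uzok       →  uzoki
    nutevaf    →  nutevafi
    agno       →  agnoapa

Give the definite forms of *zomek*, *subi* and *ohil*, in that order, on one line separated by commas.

zomeki, subiapa, ohilu

Looking at the final sound of each stem: -i when the stem ends in a voiceless consonant (*iges*, *uzok*, *nutevaf*); -u when the stem ends in a voiced consonant (*zuzjodnil*, *fovosov*); -apa when the stem ends in a vowel (*soku*, *rupi*, *agno*).
Since the final sound of *zomek* is /k/ (a voiceless consonant), it takes -i, giving *zomeki*.
The final sound of *subi* is /i/, which is a vowel, so the suffix is -apa, giving *subiapa*.
The final sound of *ohil* is /l/, which is a voiced consonant, so the suffix is -u, giving *ohilu*.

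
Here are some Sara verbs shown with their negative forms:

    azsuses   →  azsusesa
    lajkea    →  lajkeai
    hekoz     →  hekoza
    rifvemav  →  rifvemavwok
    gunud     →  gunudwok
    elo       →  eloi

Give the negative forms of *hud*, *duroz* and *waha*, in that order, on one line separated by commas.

hudwok, duroza, wahai

The alternation tracks the final sound of the stem — -a when the stem ends in a sibilant (*azsuses*, *hekoz*); -wok when the stem ends in a non-sibilant consonant (*rifvemav*, *gunud*); -i when the stem ends in a vowel (*lajkea*, *elo*).
Since the final sound of *hud* is /d/ (a non-sibilant consonant), it takes -wok, giving *hudwok*.
*duroz* — final sound /z/ (a sibilant) → -a → *duroza*.
The final sound of *waha* is /a/, which is a vowel, so the suffix is -i, giving *wahai*.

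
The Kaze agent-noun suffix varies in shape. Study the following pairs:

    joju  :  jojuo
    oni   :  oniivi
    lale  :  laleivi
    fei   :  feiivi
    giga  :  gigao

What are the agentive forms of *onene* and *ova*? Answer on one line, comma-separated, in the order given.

oneneivi, ovao

The alternation tracks the last vowel of the stem — -ivi when the last vowel of the stem is a front vowel (*oni*, *lale*, *fei*); -o when the last vowel of the stem is a back vowel (*joju*, *giga*).
*onene*: last vowel = /e/, a front vowel → -ivi → *oneneivi*.
*ova* — last vowel /a/ (a back vowel) → -o → *ovao*.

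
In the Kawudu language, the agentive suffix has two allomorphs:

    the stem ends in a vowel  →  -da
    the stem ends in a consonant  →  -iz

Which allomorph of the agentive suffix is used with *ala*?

-da

*ala*: final sound = /a/, a vowel → -da.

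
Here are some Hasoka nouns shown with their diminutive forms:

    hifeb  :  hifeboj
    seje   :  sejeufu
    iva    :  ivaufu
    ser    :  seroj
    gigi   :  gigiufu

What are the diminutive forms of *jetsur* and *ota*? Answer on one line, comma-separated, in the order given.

Looking at the final sound of each stem: -oj when the stem ends in a consonant (*hifeb*, *ser*); -ufu when the stem ends in a vowel (*seje*, *iva*, *gigi*).
Since the final sound of *jetsur* is /r/ (a consonant), it takes -oj, giving *jetsuroj*.
Since the final sound of *ota* is /a/ (a vowel), it takes -ufu, giving *otaufu*.

jetsuroj, otaufu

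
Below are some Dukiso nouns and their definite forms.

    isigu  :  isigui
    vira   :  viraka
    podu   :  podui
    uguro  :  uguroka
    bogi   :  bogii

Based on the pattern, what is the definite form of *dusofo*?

The alternation tracks the last vowel of the stem — -i when the last vowel of the stem is a high vowel (*isigu*, *podu*, *bogi*); -ka when the last vowel of the stem is a non-high vowel (*vira*, *uguro*).
The last vowel of *dusofo* is /o/, which is a non-high vowel, so the suffix is -ka, giving *dusofoka*.

dusofoka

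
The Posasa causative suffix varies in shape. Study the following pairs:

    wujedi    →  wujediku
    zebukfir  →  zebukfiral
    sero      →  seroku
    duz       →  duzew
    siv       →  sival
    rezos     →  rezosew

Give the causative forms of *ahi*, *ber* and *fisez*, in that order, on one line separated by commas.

ahiku, beral, fisezew

The alternation tracks the final sound of the stem — -ew when the stem ends in a sibilant (*duz*, *rezos*); -al when the stem ends in a non-sibilant consonant (*zebukfir*, *siv*); -ku when the stem ends in a vowel (*wujedi*, *sero*).
Since the final sound of *ahi* is /i/ (a vowel), it takes -ku, giving *ahiku*.
The final sound of *ber* is /r/, which is a non-sibilant consonant, so the suffix is -al, giving *beral*.
The final sound of *fisez* is /z/, which is a sibilant, so the suffix is -ew, giving *fisezew*.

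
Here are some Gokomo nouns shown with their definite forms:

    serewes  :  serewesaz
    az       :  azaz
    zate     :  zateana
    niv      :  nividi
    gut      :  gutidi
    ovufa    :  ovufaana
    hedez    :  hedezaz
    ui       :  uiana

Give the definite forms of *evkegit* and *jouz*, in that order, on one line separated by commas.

evkegitidi, jouzaz

The pattern is sibilance of the final sound: -az when the stem ends in a sibilant (*serewes*, *az*, *hedez*); -idi when the stem ends in a non-sibilant consonant (*niv*, *gut*); -ana when the stem ends in a vowel (*zate*, *ovufa*, *ui*).
*evkegit*: final sound = /t/, a non-sibilant consonant → -idi → *evkegitidi*.
Since the final sound of *jouz* is /z/ (a sibilant), it takes -az, giving *jouzaz*.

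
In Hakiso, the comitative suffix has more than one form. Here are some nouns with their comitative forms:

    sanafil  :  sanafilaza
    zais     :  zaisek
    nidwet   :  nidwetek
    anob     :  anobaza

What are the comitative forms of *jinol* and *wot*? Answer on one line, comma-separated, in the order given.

jinolaza, wotek

The suffix is conditioned by the final consonant: -ek when the stem ends in a voiceless consonant (*zais*, *nidwet*); -aza when the stem ends in a voiced consonant (*sanafil*, *anob*).
The final consonant of *jinol* is /l/, which is voiced, so the suffix is -aza, giving *jinolaza*.
The final consonant of *wot* is /t/, which is voiceless, so the suffix is -ek, giving *wotek*.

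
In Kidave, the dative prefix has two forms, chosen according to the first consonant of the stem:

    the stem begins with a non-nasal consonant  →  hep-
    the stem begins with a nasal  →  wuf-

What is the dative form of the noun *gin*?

hepgin

Since the first consonant of *gin* is /g/ (non-nasal), it takes hep-, giving *hepgin*.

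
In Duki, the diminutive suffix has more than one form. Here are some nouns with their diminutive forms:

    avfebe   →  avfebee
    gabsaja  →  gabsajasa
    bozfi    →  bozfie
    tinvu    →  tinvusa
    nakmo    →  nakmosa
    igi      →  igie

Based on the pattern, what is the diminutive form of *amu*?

amusa

The suffix is conditioned by the last vowel: -e when the last vowel of the stem is a front vowel (*avfebe*, *bozfi*, *igi*); -sa when the last vowel of the stem is a back vowel (*gabsaja*, *tinvu*, *nakmo*).
Since the last vowel of *amu* is /u/ (a back vowel), it takes -sa, giving *amusa*.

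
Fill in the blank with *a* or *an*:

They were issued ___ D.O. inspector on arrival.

a

The indefinite article is chosen by the initial *sound* of the following word, not its spelling.
The initialism *D.O.* is read letter by letter; the first letter, D, is pronounced /diː/, which begins with a consonant sound.
So the article is *a*: They were issued a D.O. inspector on arrival.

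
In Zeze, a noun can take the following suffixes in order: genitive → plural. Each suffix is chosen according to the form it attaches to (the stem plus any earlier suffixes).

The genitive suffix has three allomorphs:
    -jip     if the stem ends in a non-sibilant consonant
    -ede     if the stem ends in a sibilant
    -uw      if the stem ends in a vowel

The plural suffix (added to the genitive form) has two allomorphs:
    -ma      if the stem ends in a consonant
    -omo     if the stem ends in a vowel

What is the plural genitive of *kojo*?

*kojo* — final sound /o/ (a vowel) → -uw → *kojouw*.
Since the final sound of the genitive form *kojouw* is /w/ (a consonant), it takes -ma, giving *kojouwma*.

kojouwma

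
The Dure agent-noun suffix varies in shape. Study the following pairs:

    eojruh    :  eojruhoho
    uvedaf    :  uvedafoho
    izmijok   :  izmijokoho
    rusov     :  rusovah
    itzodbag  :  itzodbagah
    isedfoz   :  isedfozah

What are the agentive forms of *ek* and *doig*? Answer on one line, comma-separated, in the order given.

The suffix is conditioned by the final consonant: -oho when the stem ends in a voiceless consonant (*eojruh*, *uvedaf*, *izmijok*); -ah when the stem ends in a voiced consonant (*rusov*, *itzodbag*, *isedfoz*).
*ek*: final consonant = /k/, voiceless → -oho → *ekoho*.
The final consonant of *doig* is /g/, which is voiced, so the suffix is -ah, giving *doigah*.

ekoho, doigah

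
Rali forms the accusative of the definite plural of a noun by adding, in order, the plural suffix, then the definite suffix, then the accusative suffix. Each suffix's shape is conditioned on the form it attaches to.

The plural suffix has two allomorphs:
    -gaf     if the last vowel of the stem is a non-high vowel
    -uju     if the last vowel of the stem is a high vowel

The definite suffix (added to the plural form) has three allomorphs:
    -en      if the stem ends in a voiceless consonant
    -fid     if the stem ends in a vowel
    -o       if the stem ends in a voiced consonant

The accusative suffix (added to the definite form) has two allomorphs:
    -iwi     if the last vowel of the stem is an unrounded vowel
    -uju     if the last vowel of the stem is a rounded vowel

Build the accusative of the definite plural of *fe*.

fegafeniwi

*fe* — last vowel /e/ (a non-high vowel) → -gaf → *fegaf*.
The final sound of the plural form *fegaf* is /f/, which is a voiceless consonant, so the definite suffix is -en, giving *fegafen*.
Since the last vowel of the definite form *fegafen* is /e/ (an unrounded vowel), it takes -iwi, giving *fegafeniwi*.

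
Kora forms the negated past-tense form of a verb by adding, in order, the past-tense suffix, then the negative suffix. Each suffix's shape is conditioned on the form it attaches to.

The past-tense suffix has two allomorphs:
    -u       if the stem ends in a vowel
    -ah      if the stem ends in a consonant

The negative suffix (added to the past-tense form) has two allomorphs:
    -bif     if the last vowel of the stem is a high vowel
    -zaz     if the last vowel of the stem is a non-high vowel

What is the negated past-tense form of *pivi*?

piviubif

Since the final sound of *pivi* is /i/ (a vowel), it takes -u, giving *piviu*.
The past-tense form *piviu*: last vowel = /u/, a high vowel → -bif → *piviubif*.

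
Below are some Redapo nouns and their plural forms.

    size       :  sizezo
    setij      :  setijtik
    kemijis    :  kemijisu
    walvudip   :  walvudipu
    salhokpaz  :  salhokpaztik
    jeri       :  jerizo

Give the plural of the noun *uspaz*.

Looking at the final sound of each stem: -u when the stem ends in a voiceless consonant (*kemijis*, *walvudip*); -tik when the stem ends in a voiced consonant (*setij*, *salhokpaz*); -zo when the stem ends in a vowel (*size*, *jeri*).
Since the final sound of *uspaz* is /z/ (a voiced consonant), it takes -tik, giving *uspaztik*.

uspaztik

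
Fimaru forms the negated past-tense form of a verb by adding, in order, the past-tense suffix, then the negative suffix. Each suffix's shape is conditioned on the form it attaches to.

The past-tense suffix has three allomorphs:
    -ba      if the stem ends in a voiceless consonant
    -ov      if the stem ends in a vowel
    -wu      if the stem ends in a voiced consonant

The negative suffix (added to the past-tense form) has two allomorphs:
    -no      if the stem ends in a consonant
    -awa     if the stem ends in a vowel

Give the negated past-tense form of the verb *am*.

amwuawa

Since the final sound of *am* is /m/ (a voiced consonant), it takes -wu, giving *amwu*.
The final sound of the past-tense form *amwu* is /u/, which is a vowel, so the negative suffix is -awa, giving *amwuawa*.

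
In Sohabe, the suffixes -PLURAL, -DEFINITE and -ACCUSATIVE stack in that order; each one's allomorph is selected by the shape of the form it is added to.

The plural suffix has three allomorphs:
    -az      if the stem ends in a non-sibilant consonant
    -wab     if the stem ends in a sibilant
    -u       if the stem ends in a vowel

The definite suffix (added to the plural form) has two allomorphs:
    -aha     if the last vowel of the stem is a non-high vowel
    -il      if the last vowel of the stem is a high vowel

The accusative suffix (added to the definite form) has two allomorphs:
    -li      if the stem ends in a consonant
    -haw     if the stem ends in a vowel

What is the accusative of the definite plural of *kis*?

kiswabahahaw

The final sound of *kis* is /s/, which is a sibilant, so the plural suffix is -wab, giving *kiswab*.
Since the last vowel of the plural form *kiswab* is /a/ (a non-high vowel), it takes -aha, giving *kiswabaha*.
The definite form *kiswabaha* — final sound /a/ (a vowel) → -haw → *kiswabahahaw*.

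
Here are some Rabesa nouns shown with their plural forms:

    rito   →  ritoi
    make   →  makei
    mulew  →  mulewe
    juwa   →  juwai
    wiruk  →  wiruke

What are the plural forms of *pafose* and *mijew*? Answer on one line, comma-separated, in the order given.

Looking at the final sound of each stem: -e when the stem ends in a consonant (*mulew*, *wiruk*); -i when the stem ends in a vowel (*rito*, *make*, *juwa*).
Since the final sound of *pafose* is /e/ (a vowel), it takes -i, giving *pafosei*.
Since the final sound of *mijew* is /w/ (a consonant), it takes -e, giving *mijewe*.

pafosei, mijewe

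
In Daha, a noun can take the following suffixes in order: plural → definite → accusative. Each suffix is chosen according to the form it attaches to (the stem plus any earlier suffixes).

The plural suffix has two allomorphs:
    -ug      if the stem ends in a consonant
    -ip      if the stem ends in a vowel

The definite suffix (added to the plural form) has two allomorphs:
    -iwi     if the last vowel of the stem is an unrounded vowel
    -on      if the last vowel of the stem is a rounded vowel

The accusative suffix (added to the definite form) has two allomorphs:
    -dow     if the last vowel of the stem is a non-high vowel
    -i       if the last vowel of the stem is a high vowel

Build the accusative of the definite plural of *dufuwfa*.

dufuwfaipiwii

*dufuwfa*: final sound = /a/, a vowel → -ip → *dufuwfaip*.
Since the last vowel of the plural form *dufuwfaip* is /i/ (an unrounded vowel), it takes -iwi, giving *dufuwfaipiwi*.
The definite form *dufuwfaipiwi*: last vowel = /i/, a high vowel → -i → *dufuwfaipiwii*.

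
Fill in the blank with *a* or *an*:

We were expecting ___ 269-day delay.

a

The indefinite article is chosen by the initial *sound* of the following word, not its spelling.
The number *269* is spoken "two hundred …", beginning with /tuː/ — a consonant sound.
So the article is *a*: We were expecting a 269-day delay.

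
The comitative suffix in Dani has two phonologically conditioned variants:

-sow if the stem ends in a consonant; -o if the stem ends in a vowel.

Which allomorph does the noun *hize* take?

-o

Since the final sound of *hize* is /e/ (a vowel), it takes -o.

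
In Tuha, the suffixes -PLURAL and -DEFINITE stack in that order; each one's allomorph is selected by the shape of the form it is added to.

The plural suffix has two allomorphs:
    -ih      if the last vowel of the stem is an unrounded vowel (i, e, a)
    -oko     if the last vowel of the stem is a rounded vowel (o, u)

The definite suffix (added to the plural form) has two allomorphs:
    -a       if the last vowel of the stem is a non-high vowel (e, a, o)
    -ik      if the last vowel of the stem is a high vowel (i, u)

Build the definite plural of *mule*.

The last vowel of *mule* is /e/, which is an unrounded vowel, so the plural suffix is -ih, giving *muleih*.
The plural form *muleih* — last vowel /i/ (a high vowel) → -ik → *muleihik*.

muleihik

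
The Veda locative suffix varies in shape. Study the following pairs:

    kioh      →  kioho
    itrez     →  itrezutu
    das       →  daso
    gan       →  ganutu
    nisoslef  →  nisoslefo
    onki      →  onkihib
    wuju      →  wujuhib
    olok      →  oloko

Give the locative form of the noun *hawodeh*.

Looking at the final sound of each stem: -o when the stem ends in a voiceless consonant (*kioh*, *das*, *nisoslef*, *olok*); -utu when the stem ends in a voiced consonant (*itrez*, *gan*); -hib when the stem ends in a vowel (*onki*, *wuju*).
Since the final sound of *hawodeh* is /h/ (a voiceless consonant), it takes -o, giving *hawodeho*.

hawodeho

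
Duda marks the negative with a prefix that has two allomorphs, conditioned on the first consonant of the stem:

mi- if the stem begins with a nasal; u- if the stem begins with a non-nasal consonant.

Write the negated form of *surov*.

usurov

Since the first consonant of *surov* is /s/ (non-nasal), it takes u-, giving *usurov*.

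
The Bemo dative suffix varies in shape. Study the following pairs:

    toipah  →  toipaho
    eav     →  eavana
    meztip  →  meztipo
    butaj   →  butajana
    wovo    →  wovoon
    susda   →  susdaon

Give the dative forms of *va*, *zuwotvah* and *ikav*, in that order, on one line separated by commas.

vaon, zuwotvaho, ikavana

The alternation tracks the final sound of the stem — -o when the stem ends in a voiceless consonant (*toipah*, *meztip*); -ana when the stem ends in a voiced consonant (*eav*, *butaj*); -on when the stem ends in a vowel (*wovo*, *susda*).
*va*: final sound = /a/, a vowel → -on → *vaon*.
The final sound of *zuwotvah* is /h/, which is a voiceless consonant, so the suffix is -o, giving *zuwotvaho*.
*ikav*: final sound = /v/, a voiced consonant → -ana → *ikavana*.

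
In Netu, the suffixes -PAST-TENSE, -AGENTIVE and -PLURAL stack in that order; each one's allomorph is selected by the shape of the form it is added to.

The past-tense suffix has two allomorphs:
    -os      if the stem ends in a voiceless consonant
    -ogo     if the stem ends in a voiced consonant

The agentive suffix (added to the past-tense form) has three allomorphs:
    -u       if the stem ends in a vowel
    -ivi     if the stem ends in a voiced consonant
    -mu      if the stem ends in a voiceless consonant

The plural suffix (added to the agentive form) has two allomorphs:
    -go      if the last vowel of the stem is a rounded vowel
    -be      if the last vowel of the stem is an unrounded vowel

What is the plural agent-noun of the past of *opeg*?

*opeg*: final consonant = /g/, voiced → -ogo → *opegogo*.
The past-tense form *opegogo* — final sound /o/ (a vowel) → -u → *opegogou*.
Since the last vowel of the agentive form *opegogou* is /u/ (a rounded vowel), it takes -go, giving *opegogougo*.

opegogougo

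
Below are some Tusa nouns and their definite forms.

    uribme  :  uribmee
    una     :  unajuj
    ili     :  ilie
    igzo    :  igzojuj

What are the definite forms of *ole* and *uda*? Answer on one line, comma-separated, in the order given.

olee, udajuj

The suffix is conditioned by the last vowel: -e when the last vowel of the stem is a front vowel (*uribme*, *ili*); -juj when the last vowel of the stem is a back vowel (*una*, *igzo*).
Since the last vowel of *ole* is /e/ (a front vowel), it takes -e, giving *olee*.
*uda* — last vowel /a/ (a back vowel) → -juj → *udajuj*.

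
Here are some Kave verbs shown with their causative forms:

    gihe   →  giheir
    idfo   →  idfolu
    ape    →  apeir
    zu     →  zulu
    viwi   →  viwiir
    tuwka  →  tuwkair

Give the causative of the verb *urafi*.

The alternation tracks the last vowel of the stem — -lu when the last vowel of the stem is a rounded vowel (*idfo*, *zu*); -ir when the last vowel of the stem is an unrounded vowel (*gihe*, *ape*, *viwi*, *tuwka*).
*urafi* — last vowel /i/ (an unrounded vowel) → -ir → *urafiir*.

urafiir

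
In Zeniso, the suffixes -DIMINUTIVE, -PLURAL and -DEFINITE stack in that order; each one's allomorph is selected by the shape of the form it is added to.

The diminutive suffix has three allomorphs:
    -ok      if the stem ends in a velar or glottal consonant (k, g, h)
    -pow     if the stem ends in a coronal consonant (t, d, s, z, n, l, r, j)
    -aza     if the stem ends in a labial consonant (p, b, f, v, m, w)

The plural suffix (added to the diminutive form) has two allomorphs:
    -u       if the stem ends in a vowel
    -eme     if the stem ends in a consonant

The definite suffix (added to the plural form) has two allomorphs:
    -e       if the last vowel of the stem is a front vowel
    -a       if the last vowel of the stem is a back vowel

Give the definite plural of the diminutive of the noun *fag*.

Since the final consonant of *fag* is /g/ (velar/glottal), it takes -ok, giving *fagok*.
The diminutive form *fagok*: final sound = /k/, a consonant → -eme → *fagokeme*.
Since the last vowel of the plural form *fagokeme* is /e/ (a front vowel), it takes -e, giving *fagokemee*.

fagokemee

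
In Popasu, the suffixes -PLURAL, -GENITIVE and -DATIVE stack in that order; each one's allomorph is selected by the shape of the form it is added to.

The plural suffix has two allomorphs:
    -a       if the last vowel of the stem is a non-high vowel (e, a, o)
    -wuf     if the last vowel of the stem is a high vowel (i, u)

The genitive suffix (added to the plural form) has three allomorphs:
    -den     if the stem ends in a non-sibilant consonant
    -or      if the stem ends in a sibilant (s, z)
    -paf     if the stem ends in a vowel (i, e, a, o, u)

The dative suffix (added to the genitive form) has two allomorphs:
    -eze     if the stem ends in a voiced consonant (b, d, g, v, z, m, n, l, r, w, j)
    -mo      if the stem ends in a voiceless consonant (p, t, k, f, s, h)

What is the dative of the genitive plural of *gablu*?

gabluwufdeneze

*gablu* — last vowel /u/ (a high vowel) → -wuf → *gabluwuf*.
The plural form *gabluwuf*: final sound = /f/, a non-sibilant consonant → -den → *gabluwufden*.
The final consonant of the genitive form *gabluwufden* is /n/, which is voiced, so the dative suffix is -eze, giving *gabluwufdeneze*.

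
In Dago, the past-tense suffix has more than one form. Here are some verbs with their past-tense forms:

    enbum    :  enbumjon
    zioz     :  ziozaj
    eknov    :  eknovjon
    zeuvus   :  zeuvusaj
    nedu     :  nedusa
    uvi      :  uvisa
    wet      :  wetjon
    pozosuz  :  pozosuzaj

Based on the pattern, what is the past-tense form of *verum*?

The alternation tracks the final sound of the stem — -aj when the stem ends in a sibilant (*zioz*, *zeuvus*, *pozosuz*); -jon when the stem ends in a non-sibilant consonant (*enbum*, *eknov*, *wet*); -sa when the stem ends in a vowel (*nedu*, *uvi*).
Since the final sound of *verum* is /m/ (a non-sibilant consonant), it takes -jon, giving *verumjon*.

verumjon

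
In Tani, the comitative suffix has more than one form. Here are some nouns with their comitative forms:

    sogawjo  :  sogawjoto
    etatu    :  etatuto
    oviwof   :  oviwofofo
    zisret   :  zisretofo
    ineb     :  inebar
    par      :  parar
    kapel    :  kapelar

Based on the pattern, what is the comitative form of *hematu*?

Looking at the final sound of each stem: -ofo when the stem ends in a voiceless consonant (*oviwof*, *zisret*); -ar when the stem ends in a voiced consonant (*ineb*, *par*, *kapel*); -to when the stem ends in a vowel (*sogawjo*, *etatu*).
*hematu* — final sound /u/ (a vowel) → -to → *hematuto*.

hematuto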